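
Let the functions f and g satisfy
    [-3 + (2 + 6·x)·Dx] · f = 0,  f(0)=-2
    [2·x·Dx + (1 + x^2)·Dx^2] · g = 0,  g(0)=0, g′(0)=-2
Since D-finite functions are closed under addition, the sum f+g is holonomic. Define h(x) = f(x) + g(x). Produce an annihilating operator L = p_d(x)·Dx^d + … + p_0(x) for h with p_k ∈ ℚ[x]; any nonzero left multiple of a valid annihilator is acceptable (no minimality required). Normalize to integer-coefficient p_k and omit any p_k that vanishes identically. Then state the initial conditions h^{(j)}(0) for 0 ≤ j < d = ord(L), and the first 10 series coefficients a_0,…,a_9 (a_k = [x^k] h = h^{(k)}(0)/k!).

L = (-12 - 90·x + 36·x^2 + 54·x^3)·Dx + (-35 - 48·x - 102·x^2 + 144·x^3 + 189·x^4)·Dx^2 + (-6 - 10·x + 36·x^2 + 44·x^3 + 42·x^4 + 54·x^5)·Dx^3  (order 3).
h: a_k = -2, -5, 9/4, -65/24, 405/64, -8761/640, 15309/512, -503149/7168, 2814669/16384, -126725641/294912, …
ICs: h(0) = -2, h′(0) = -5, h′′(0) = 9/2.

f: a_k = -2, -3, 9/4, -27/8, 405/64, -1701/128, 15309/512, -72171/1024, 2814669/16384, -14073345/32768, …
g: a_k = 0, -2, 0, 2/3, 0, -2/5, 0, 2/7, 0, -2/9, …
L₀ := lclm(L_f,L_g); ord L₀ ≤ 1+2.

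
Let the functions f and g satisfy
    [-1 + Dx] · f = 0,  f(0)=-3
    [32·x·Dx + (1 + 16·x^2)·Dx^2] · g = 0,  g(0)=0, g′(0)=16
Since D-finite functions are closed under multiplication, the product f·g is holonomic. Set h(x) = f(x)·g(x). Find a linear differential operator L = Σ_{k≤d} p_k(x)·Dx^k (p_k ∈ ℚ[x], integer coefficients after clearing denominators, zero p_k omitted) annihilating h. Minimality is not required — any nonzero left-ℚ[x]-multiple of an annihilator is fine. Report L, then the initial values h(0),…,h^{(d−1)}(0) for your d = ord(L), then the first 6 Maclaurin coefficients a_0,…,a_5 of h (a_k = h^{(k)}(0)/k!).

L = (1 - 32·x + 16·x^2) + (-2 + 32·x - 32·x^2)·Dx + (1 + 16·x^2)·Dx^2  (order 2).
h: a_k = 0, -48, -48, 232, 248, -11658/5, …
ICs: h(0) = 0, h′(0) = -48.

f: a_k = -3, -3, -3/2, -1/2, -1/8, -1/40, …
g: a_k = 0, 16, 0, -256/3, 0, 4096/5, …
Sym-product of L_f,L_g gives L₀ (≤ ord 2).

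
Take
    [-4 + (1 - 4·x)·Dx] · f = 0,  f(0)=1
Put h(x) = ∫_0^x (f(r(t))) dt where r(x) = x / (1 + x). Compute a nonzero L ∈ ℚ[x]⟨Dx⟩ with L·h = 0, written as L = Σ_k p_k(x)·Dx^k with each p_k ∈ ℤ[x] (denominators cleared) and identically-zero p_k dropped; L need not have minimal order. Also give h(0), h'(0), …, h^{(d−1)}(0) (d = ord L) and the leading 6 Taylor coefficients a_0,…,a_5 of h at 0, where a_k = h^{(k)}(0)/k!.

L = 4·Dx + (-1 + 2·x + 3·x^2)·Dx^2  (order 2).
h: a_k = 0, 1, 2, 4, 9, 108/5, …
ICs: h(0) = 0, h′(0) = 1.

f: a_k = 1, 4, 16, 64, 256, 1024, …
Substitute x→r, Dx→(1/r')Dx; clear ⇒ L₀.
∫: right-multiply L₀ by Dx.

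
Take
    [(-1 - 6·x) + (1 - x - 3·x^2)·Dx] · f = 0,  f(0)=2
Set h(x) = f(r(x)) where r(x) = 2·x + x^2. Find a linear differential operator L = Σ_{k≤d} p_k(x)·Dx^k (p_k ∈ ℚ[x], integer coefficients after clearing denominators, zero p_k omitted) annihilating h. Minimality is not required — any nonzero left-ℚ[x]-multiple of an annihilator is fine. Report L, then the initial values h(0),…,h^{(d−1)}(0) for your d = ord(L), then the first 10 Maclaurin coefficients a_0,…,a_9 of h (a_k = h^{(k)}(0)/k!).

f: a_k = 2, 2, 8, 14, 38, 80, 194, 434, 1016, 2318, …
Substitute x→r, Dx→(1/r')Dx; clear ⇒ L₀.
L = (2 + 26·x + 36·x^2 + 12·x^3) + (-1 + 2·x + 13·x^2 + 12·x^3 + 3·x^4)·Dx  (order 1).
h: a_k = 2, 4, 34, 144, 784, 3860, 19742, 99504, 504326, 2550688, …
ICs: h(0) = 2.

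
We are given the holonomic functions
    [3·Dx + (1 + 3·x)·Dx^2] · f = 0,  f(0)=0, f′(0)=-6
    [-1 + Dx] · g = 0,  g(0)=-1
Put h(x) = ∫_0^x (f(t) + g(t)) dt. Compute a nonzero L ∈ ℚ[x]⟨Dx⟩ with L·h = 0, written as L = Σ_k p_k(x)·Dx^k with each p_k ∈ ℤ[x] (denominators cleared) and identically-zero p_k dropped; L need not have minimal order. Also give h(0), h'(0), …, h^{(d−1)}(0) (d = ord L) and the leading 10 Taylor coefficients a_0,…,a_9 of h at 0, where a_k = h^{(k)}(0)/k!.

f: a_k = 0, -6, 9, -18, 81/2, -486/5, 243, -4374/7, 6561/4, -4374, …
g: a_k = -1, -1, -1/2, -1/6, -1/24, -1/120, -1/720, -1/5040, -1/40320, -1/362880, …
Sum ⇒ L₀ = lclm(L_f,L_g) in ℚ(x)⟨Dx⟩.
Integrate: L := L₀·Dx.
L = (-21 - 9·x)·Dx^2 + (17 - 6·x - 9·x^2)·Dx^3 + (4 + 15·x + 9·x^2)·Dx^4  (order 4).
h: a_k = 0, -1, -7/2, 17/6, -109/24, 971/120, -2333/144, 174959/5040, -3149281/40320, 66134879/362880, …
ICs: h(0) = 0, h′(0) = -1, h′′(0) = -7, h′′′(0) = 17.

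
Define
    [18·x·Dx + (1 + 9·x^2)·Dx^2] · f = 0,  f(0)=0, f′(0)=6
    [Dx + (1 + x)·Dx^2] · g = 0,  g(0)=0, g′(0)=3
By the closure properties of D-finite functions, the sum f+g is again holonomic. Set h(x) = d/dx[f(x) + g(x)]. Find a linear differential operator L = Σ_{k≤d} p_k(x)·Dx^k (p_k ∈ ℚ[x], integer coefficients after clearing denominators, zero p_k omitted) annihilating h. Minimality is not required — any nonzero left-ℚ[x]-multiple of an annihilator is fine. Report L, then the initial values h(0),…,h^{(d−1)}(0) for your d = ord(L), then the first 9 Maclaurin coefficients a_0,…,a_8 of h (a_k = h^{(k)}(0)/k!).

f: a_k = 0, 6, 0, -18, 0, 486/5, 0, -4374/7, 0, …
g: a_k = 0, 3, -3/2, 1, -3/4, 3/5, -1/2, 3/7, -3/8, …
h₀=f+g: left-lcm gives L₀, ord ≤ 4.
Differentiate: ansatz ord ≤ ord L₀ ⇒ L.
L = (-18 - 54·x + 486·x^2 + 162·x^3) + (-20 - 36·x + 432·x^2 + 972·x^3 + 324·x^4)·Dx + (-1 + 17·x + 18·x^2 + 162·x^3 + 243·x^4 + 81·x^5)·Dx^2  (order 2).
h: a_k = 9, -3, -51, -3, 489, -3, -4371, -3, 39369, …
ICs: h(0) = 9, h′(0) = -3.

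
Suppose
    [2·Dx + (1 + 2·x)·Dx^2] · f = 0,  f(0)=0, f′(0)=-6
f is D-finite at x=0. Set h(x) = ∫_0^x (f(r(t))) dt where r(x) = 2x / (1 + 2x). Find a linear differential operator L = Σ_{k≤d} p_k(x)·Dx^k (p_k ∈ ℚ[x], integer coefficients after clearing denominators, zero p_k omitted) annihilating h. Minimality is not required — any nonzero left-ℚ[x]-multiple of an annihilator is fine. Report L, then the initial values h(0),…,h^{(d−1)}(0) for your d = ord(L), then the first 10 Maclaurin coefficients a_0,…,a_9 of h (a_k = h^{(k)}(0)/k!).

f: a_k = 0, -6, 6, -8, 12, -96/5, 32, -384/7, 96, -512/3, …
f∘r: x↦r, Dx↦Dx/r' in L_f ⇒ L₀.
Integrate: L := L₀·Dx.
L = (8 + 24·x)·Dx^2 + (1 + 8·x + 12·x^2)·Dx^3  (order 3).
h: a_k = 0, 0, -6, 16, -52, 192, -3872/5, 3328, -104928/7, 209920/3, …
ICs: h(0) = 0, h′(0) = 0, h′′(0) = -12.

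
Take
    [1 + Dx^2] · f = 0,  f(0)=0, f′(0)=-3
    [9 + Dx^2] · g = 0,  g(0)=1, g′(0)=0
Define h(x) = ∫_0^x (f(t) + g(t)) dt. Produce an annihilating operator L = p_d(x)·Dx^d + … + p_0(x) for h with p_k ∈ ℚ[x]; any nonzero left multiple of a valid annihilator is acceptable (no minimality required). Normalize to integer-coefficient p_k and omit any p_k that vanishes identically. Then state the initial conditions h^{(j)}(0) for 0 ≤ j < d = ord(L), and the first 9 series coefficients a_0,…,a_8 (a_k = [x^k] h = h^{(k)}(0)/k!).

L = 9·Dx + 10·Dx^3 + Dx^5  (order 5).
h: a_k = 0, 1, -3/2, -3/2, 1/8, 27/40, -1/240, -81/560, 1/13440, …
ICs: h(0) = 0, h′(0) = 1, h′′(0) = -3, h′′′(0) = -9, h′′′′(0) = 3.

f: a_k = 0, -3, 0, 1/2, 0, -1/40, 0, 1/1680, 0, …
g: a_k = 1, 0, -9/2, 0, 27/8, 0, -81/80, 0, 729/4480, …
L₀ := lclm(L_f,L_g); ord L₀ ≤ 2+2.
h=∫₀ˣh₀: take L = L₀·Dx.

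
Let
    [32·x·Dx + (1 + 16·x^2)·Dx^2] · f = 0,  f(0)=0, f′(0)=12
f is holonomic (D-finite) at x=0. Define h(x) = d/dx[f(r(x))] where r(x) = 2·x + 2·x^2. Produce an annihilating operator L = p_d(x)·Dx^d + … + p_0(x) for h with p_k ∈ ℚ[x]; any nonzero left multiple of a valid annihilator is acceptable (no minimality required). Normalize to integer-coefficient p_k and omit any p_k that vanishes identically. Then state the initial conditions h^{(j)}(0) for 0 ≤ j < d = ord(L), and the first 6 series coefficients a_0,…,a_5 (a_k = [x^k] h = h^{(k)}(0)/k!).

L = (-2 + 128·x + 512·x^2 + 768·x^3 + 384·x^4) + (1 + 2·x + 64·x^2 + 256·x^3 + 320·x^4 + 128·x^5)·Dx  (order 1).
h: a_k = 24, 48, -1536, -6144, 90624, 586752, …
ICs: h(0) = 24.

f: a_k = 0, 12, 0, -64, 0, 3072/5, …
Substitute x→r, Dx→(1/r')Dx; clear ⇒ L₀.
Derive L from L₀ (diff closure).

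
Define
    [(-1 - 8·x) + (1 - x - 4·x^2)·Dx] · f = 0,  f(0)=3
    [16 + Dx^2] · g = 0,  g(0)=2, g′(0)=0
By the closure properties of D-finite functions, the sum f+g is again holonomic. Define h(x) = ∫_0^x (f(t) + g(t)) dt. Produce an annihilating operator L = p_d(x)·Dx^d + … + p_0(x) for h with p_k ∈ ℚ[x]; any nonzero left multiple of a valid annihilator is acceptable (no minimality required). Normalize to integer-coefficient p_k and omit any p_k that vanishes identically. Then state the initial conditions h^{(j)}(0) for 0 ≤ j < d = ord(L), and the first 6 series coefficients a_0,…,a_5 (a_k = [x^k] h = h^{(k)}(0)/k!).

L = (560 + 4608·x + 1664·x^2 + 6144·x^3 + 10240·x^4 + 16384·x^5)·Dx + (-208 + 272·x + 896·x^2 - 1408·x^3 - 1536·x^4 + 6144·x^5 + 8192·x^6)·Dx^2 + (35 + 288·x + 104·x^2 + 384·x^3 + 640·x^4 + 1024·x^5)·Dx^3 + (-13 + 17·x + 56·x^2 - 88·x^3 - 96·x^4 + 384·x^5 + 512·x^6)·Dx^4  (order 4).
h: a_k = 0, 5, 3/2, -1/3, 27/4, 65/3, …
ICs: h(0) = 0, h′(0) = 5, h′′(0) = 3, h′′′(0) = -2.

f: a_k = 3, 3, 15, 27, 87, 195, …
g: a_k = 2, 0, -16, 0, 64/3, 0, …
Sum ⇒ L₀ = lclm(L_f,L_g) in ℚ(x)⟨Dx⟩.
∫: right-multiply L₀ by Dx.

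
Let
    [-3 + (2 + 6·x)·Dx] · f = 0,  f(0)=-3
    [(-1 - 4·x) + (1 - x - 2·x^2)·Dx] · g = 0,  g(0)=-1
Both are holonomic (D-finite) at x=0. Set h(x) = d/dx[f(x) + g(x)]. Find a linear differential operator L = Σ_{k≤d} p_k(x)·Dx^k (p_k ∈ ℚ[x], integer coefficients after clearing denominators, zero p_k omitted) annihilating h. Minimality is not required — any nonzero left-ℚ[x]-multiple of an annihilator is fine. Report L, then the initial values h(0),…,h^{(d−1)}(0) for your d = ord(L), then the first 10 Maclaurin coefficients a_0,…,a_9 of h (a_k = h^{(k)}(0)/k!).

L = (-114 - 522·x - 1152·x^2 - 816·x^3 - 720·x^4) + (-31 - 414·x - 1803·x^2 - 3208·x^3 - 3084·x^4 - 2160·x^5)·Dx + (10 + 66·x + 110·x^2 - 74·x^3 - 456·x^4 - 808·x^5 - 480·x^6)·Dx^2  (order 2).
h: a_k = -11/2, 3/4, -483/16, -193/32, -52395/256, 5685/512, -2734151/2048, 2840679/4096, -581110299/65536, 1258000025/131072, …
ICs: h(0) = -11/2, h′(0) = 3/4.

f: a_k = -3, -9/2, 27/8, -81/16, 1215/128, -5103/256, 45927/1024, -216513/2048, 8444007/32768, -42220035/65536, …
g: a_k = -1, -1, -3, -5, -11, -21, -43, -85, -171, -341, …
Weyl lclm of L_f,L_g ⇒ L₀ (ord ≤ 2).
h=h₀': d/dx-closure on L₀ ⇒ L.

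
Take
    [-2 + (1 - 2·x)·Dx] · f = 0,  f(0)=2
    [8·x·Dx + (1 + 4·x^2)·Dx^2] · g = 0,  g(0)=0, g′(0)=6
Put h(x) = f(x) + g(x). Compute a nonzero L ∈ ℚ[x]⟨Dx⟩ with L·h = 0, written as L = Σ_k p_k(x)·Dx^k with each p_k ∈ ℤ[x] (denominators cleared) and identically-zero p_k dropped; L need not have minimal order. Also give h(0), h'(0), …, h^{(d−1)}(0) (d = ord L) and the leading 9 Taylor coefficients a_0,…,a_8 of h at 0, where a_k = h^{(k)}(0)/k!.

f: a_k = 2, 4, 8, 16, 32, 64, 128, 256, 512, …
g: a_k = 0, 6, 0, -8, 0, 96/5, 0, -384/7, 0, …
L₀ := lclm(L_f,L_g); ord L₀ ≤ 1+2.
L = (-8 + 64·x + 96·x^2)·Dx + (8 - 8·x + 32·x^2 + 96·x^3)·Dx^2 + (-1 + 16·x^4)·Dx^3  (order 3).
h: a_k = 2, 10, 8, 8, 32, 416/5, 128, 1408/7, 512, …
ICs: h(0) = 2, h′(0) = 10, h′′(0) = 16.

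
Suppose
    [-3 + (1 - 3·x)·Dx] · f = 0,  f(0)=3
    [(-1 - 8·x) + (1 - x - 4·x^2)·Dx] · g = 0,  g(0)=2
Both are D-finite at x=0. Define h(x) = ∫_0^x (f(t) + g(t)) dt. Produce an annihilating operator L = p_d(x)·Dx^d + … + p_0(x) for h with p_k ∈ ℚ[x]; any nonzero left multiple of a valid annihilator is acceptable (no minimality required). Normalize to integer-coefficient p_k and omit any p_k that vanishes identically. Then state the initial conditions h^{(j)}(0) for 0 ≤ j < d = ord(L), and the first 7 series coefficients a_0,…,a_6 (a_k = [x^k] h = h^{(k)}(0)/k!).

L = (6 - 72·x + 144·x^2 - 144·x^3)·Dx + (4 - 84·x^2 + 252·x^3 - 288·x^4)·Dx^2 + (-1 + 8·x - 21·x^2 + 8·x^3 + 54·x^4 - 72·x^5)·Dx^3  (order 3).
h: a_k = 0, 5, 11/2, 37/3, 99/4, 301/5, 859/6, …
ICs: h(0) = 0, h′(0) = 5, h′′(0) = 11.

f: a_k = 3, 9, 27, 81, 243, 729, 2187, …
g: a_k = 2, 2, 10, 18, 58, 130, 362, …
Weyl lclm of L_f,L_g ⇒ L₀ (ord ≤ 2).
h=∫₀ˣh₀: take L = L₀·Dx.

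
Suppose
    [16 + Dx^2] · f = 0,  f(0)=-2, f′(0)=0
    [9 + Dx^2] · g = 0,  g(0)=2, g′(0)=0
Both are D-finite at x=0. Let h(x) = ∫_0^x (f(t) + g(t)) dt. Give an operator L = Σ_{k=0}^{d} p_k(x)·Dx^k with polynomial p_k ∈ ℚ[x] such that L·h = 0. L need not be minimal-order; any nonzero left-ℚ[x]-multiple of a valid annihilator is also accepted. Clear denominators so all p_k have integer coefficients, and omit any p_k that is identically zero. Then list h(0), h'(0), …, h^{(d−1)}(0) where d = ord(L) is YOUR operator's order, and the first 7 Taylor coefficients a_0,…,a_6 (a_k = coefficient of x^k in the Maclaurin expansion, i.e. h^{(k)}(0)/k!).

L = 144·Dx + 25·Dx^3 + Dx^5  (order 5).
h: a_k = 0, 0, 0, 7/3, 0, -35/12, 0, …
ICs: h(0) = 0, h′(0) = 0, h′′(0) = 0, h′′′(0) = 14, h′′′′(0) = 0.

f: a_k = -2, 0, 16, 0, -64/3, 0, 512/45, …
g: a_k = 2, 0, -9, 0, 27/4, 0, -81/40, …
f+g: L₀ = lclm(L_f,L_g), ord ≤ 2+2.
∫: right-multiply L₀ by Dx.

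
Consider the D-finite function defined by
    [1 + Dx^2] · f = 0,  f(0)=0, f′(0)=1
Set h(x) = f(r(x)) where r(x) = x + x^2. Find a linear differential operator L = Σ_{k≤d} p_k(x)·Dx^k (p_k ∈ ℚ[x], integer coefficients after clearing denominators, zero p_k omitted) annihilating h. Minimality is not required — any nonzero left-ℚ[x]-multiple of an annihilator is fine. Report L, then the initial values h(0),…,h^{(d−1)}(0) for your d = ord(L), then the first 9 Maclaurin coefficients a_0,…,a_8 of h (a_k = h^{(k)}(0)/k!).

f: a_k = 0, 1, 0, -1/6, 0, 1/120, 0, -1/5040, 0, …
L₀ from L_f via x↦r, Dx↦r'^{-1}Dx.
L = (1 + 6·x + 12·x^2 + 8·x^3) - 2·Dx + (1 + 2·x)·Dx^2  (order 2).
h: a_k = 0, 1, 1, -1/6, -1/2, -59/120, -1/8, 419/5040, 59/720, …
ICs: h(0) = 0, h′(0) = 1.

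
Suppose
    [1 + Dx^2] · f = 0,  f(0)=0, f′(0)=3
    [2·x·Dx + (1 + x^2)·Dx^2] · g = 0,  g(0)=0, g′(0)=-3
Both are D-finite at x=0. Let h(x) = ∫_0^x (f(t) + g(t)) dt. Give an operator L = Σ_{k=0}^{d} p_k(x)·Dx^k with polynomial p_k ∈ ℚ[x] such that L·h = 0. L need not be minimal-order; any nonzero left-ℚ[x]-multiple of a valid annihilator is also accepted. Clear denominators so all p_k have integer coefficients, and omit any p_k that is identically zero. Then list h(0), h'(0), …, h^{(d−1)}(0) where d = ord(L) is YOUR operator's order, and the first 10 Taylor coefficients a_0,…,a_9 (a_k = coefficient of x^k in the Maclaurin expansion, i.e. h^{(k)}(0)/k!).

f: a_k = 0, 3, 0, -1/2, 0, 1/40, 0, -1/1680, 0, 1/120960, …
g: a_k = 0, -3, 0, 1, 0, -3/5, 0, 3/7, 0, -1/3, …
Weyl lclm of L_f,L_g ⇒ L₀ (ord ≤ 4).
∫: right-multiply L₀ by Dx.
L = (-22·x + 28·x^3 + 2·x^5)·Dx^2 + (-1 + 7·x^2 + 9·x^4 + x^6)·Dx^3 + (-22·x + 28·x^3 + 2·x^5)·Dx^4 + (-1 + 7·x^2 + 9·x^4 + x^6)·Dx^5  (order 5).
h: a_k = 0, 0, 0, 0, 1/8, 0, -23/240, 0, 719/13440, 0, …
ICs: h(0) = 0, h′(0) = 0, h′′(0) = 0, h′′′(0) = 0, h′′′′(0) = 3.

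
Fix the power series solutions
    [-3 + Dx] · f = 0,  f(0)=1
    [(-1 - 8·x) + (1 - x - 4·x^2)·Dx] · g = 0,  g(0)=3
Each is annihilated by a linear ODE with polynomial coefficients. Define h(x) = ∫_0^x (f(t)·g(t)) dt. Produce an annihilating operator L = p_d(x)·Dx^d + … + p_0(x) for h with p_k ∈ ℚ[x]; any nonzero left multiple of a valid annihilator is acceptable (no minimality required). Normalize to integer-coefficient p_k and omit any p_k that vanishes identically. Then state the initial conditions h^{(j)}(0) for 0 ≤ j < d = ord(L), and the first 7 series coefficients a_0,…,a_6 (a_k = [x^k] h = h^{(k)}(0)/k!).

f: a_k = 1, 3, 9/2, 9/2, 27/8, 81/40, 81/80, …
g: a_k = 3, 3, 15, 27, 87, 195, 543, …
f·g: L₀ = L_f ⊗_s L_g, ord ≤ 1·1.
∫: right-multiply L₀ by Dx.
L = (4 + 5·x - 12·x^2)·Dx + (-1 + x + 4·x^2)·Dx^2  (order 2).
h: a_k = 0, 3, 6, 25/2, 99/4, 2073/40, 551/5, …
ICs: h(0) = 0, h′(0) = 3.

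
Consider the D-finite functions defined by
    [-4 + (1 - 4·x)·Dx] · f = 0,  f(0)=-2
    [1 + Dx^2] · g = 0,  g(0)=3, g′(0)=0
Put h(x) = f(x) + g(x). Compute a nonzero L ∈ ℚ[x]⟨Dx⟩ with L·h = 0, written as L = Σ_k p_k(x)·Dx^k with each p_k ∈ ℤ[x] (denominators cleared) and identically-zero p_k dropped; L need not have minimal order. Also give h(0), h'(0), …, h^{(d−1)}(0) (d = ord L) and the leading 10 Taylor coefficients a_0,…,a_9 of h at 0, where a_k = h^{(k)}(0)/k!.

f: a_k = -2, -8, -32, -128, -512, -2048, -8192, -32768, -131072, -524288, …
g: a_k = 3, 0, -3/2, 0, 1/8, 0, -1/240, 0, 1/13440, 0, …
L₀ := lclm(L_f,L_g); ord L₀ ≤ 1+2.
L = (388 - 32·x + 64·x^2) + (-33 + 140·x - 48·x^2 + 64·x^3)·Dx + (388 - 32·x + 64·x^2)·Dx^2 + (-33 + 140·x - 48·x^2 + 64·x^3)·Dx^3  (order 3).
h: a_k = 1, -8, -67/2, -128, -4095/8, -2048, -1966081/240, -32768, -1761607679/13440, -524288, …
ICs: h(0) = 1, h′(0) = -8, h′′(0) = -67.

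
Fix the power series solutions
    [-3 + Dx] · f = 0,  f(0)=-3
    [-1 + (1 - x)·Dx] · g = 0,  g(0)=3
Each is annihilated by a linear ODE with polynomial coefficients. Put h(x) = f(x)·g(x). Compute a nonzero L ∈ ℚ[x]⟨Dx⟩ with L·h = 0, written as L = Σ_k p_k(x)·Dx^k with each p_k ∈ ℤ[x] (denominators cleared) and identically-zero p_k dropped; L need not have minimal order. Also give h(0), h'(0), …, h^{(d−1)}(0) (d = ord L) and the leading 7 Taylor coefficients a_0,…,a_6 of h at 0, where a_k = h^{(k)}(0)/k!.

L = (4 - 3·x) + (-1 + x)·Dx  (order 1).
h: a_k = -9, -36, -153/2, -117, -1179/8, -828/5, -13977/80, …
ICs: h(0) = -9.

f: a_k = -3, -9, -27/2, -27/2, -81/8, -243/40, -243/80, …
g: a_k = 3, 3, 3, 3, 3, 3, 3, …
h₀=f·g: eliminate ⇒ L₀, order ≤ 1·1.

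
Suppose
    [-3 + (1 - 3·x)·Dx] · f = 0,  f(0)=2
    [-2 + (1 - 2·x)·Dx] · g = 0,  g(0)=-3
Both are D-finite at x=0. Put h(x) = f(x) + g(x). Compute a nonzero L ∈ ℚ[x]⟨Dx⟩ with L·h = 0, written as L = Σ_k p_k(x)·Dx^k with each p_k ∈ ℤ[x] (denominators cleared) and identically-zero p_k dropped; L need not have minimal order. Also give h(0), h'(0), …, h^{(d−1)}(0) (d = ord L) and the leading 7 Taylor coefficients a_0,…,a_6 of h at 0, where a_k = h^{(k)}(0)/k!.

L = -12 + (10 - 24·x)·Dx + (-1 + 5·x - 6·x^2)·Dx^2  (order 2).
h: a_k = -1, 0, 6, 30, 114, 390, 1266, …
ICs: h(0) = -1, h′(0) = 0.

f: a_k = 2, 6, 18, 54, 162, 486, 1458, …
g: a_k = -3, -6, -12, -24, -48, -96, -192, …
h₀=f+g: left-lcm gives L₀, ord ≤ 2.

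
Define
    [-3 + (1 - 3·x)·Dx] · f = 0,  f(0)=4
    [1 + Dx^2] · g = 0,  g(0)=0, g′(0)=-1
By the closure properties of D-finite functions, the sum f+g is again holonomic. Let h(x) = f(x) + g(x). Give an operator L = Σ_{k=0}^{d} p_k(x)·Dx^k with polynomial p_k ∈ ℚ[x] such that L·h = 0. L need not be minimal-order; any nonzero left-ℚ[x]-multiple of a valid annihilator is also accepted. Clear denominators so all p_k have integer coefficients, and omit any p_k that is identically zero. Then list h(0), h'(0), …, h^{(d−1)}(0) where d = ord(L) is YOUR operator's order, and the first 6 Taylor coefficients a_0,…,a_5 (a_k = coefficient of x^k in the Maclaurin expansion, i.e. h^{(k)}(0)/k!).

L = (165 - 18·x + 27·x^2) + (-19 + 63·x - 27·x^2 + 27·x^3)·Dx + (165 - 18·x + 27·x^2)·Dx^2 + (-19 + 63·x - 27·x^2 + 27·x^3)·Dx^3  (order 3).
h: a_k = 4, 11, 36, 649/6, 324, 116639/120, …
ICs: h(0) = 4, h′(0) = 11, h′′(0) = 72.

f: a_k = 4, 12, 36, 108, 324, 972, …
g: a_k = 0, -1, 0, 1/6, 0, -1/120, …
L₀ := lclm(L_f,L_g); ord L₀ ≤ 1+2.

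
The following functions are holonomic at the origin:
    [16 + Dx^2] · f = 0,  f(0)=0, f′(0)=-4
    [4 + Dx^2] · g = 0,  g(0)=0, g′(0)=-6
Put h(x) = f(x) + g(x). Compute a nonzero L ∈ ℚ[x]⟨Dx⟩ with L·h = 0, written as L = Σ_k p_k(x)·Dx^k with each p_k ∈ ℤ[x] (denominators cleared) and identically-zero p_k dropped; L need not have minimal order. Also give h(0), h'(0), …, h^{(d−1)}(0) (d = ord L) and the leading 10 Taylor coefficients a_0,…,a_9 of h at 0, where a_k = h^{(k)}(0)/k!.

f: a_k = 0, -4, 0, 32/3, 0, -128/15, 0, 1024/315, 0, -2048/2835, …
g: a_k = 0, -6, 0, 4, 0, -4/5, 0, 8/105, 0, -4/945, …
f+g: L₀ = lclm(L_f,L_g), ord ≤ 2+2.
L = 64 + 20·Dx^2 + Dx^4  (order 4).
h: a_k = 0, -10, 0, 44/3, 0, -28/3, 0, 1048/315, 0, -412/567, …
ICs: h(0) = 0, h′(0) = -10, h′′(0) = 0, h′′′(0) = 88.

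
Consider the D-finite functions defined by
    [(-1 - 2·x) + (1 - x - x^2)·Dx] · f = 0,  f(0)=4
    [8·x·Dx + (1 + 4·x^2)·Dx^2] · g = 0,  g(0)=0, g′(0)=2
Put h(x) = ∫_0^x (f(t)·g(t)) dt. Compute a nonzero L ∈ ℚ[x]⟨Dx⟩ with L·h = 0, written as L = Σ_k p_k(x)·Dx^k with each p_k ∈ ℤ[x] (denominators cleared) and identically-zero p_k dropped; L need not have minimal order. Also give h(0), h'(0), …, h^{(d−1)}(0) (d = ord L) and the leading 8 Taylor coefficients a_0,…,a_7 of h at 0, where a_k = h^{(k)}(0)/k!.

L = (2 + 8·x + 24·x^2)·Dx + (2 - 4·x + 16·x^2 + 24·x^3)·Dx^2 + (-1 + x - 3·x^2 + 4·x^3 + 4·x^4)·Dx^3  (order 3).
h: a_k = 0, 0, 4, 8/3, 4/3, 8/3, 332/45, 288/35, …
ICs: h(0) = 0, h′(0) = 0, h′′(0) = 8.

f: a_k = 4, 4, 8, 12, 20, 32, 52, 84, …
g: a_k = 0, 2, 0, -8/3, 0, 32/5, 0, -128/7, …
f·g: L₀ = L_f ⊗_s L_g, ord ≤ 1·2.
h=∫₀ˣh₀: take L = L₀·Dx.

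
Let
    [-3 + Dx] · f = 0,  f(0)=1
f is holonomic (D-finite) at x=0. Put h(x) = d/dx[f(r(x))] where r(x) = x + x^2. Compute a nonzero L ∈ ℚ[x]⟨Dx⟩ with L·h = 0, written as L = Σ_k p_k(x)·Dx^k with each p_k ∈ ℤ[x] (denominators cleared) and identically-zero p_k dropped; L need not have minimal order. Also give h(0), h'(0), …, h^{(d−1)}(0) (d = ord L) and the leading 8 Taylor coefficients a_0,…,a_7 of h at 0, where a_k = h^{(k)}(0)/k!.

L = (5 + 12·x + 12·x^2) + (-1 - 2·x)·Dx  (order 1).
h: a_k = 3, 15, 81/2, 171/2, 1161/8, 8613/40, 4509/16, 188217/560, …
ICs: h(0) = 3.

f: a_k = 1, 3, 9/2, 9/2, 27/8, 81/40, 81/80, 243/560, …
Change of var in L_f (x↦r) gives L₀.
Differentiate: ansatz ord ≤ ord L₀ ⇒ L.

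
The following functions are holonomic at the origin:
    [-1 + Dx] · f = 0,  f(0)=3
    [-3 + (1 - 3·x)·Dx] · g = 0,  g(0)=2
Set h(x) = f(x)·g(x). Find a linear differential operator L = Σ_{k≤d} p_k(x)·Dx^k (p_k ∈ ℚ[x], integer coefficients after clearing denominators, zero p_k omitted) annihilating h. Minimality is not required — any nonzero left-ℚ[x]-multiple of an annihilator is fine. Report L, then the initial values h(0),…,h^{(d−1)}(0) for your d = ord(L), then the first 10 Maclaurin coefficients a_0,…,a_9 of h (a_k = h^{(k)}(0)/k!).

f: a_k = 3, 3, 3/2, 1/2, 1/8, 1/40, 1/240, 1/1680, 1/13440, 1/120960, …
g: a_k = 2, 6, 18, 54, 162, 486, 1458, 4374, 13122, 39366, …
Product ⇒ symmetric product L₀, ord ≤ 1.
L = (4 - 3·x) + (-1 + 3·x)·Dx  (order 1).
h: a_k = 6, 24, 75, 226, 2713/4, 10174/5, 732529/120, 1538311/84, 369194641/6720, 2492063827/15120, …
ICs: h(0) = 6.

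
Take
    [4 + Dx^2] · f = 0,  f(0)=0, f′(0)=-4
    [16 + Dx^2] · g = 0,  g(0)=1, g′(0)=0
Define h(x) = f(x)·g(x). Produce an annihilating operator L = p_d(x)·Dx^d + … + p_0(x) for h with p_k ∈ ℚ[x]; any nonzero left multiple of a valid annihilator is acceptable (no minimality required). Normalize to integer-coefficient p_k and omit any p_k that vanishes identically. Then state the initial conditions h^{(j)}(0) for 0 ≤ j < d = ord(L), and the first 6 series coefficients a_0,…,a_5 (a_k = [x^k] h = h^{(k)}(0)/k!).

L = 144 + 40·Dx^2 + Dx^4  (order 4).
h: a_k = 0, -4, 0, 104/3, 0, -968/15, …
ICs: h(0) = 0, h′(0) = -4, h′′(0) = 0, h′′′(0) = 208.

f: a_k = 0, -4, 0, 8/3, 0, -8/15, …
g: a_k = 1, 0, -8, 0, 32/3, 0, …
h₀=f·g: eliminate ⇒ L₀, order ≤ 2·2.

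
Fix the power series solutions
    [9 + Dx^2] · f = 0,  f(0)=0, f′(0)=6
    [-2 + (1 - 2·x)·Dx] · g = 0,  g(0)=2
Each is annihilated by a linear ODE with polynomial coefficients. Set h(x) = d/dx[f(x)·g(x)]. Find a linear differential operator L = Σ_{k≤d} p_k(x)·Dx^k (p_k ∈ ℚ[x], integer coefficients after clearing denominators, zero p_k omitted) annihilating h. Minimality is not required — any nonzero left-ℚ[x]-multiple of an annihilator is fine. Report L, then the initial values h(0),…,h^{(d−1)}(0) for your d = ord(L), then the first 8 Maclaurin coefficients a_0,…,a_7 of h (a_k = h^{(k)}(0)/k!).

L = (1 - 36·x + 36·x^2) + (-4 + 8·x)·Dx + (1 - 4·x + 4·x^2)·Dx^2  (order 2).
h: a_k = 12, 48, 90, 240, 1281/2, 7686/5, 71493/20, 285972/35, …
ICs: h(0) = 12, h′(0) = 48.

f: a_k = 0, 6, 0, -9, 0, 81/20, 0, -243/280, …
g: a_k = 2, 4, 8, 16, 32, 64, 128, 256, …
f·g: L₀ = L_f ⊗_s L_g, ord ≤ 2·1.
h=h₀': d/dx-closure on L₀ ⇒ L.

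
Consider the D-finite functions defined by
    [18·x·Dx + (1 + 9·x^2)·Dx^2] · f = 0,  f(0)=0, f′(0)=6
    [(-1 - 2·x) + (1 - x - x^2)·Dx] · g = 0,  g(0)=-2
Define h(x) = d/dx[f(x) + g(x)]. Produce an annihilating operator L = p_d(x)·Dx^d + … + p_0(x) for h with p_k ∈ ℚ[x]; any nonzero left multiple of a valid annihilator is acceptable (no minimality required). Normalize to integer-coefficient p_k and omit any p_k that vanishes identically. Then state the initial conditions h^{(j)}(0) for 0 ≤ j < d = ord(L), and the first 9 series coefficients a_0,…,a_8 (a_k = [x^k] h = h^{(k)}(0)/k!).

f: a_k = 0, 6, 0, -18, 0, 486/5, 0, -4374/7, 0, …
g: a_k = -2, -2, -4, -6, -10, -16, -26, -42, -68, …
h₀=f+g: left-lcm gives L₀, ord ≤ 3.
h=h₀': d/dx-closure on L₀ ⇒ L.
L = (36 - 144·x - 1440·x^2 - 2376·x^3 - 3186·x^4 - 486·x^6) + (-18 - 24·x + 108·x^2 - 444·x^3 - 2313·x^4 - 2178·x^5 - 243·x^6 - 486·x^7)·Dx + (2 + 10·x + 34·x^2 + 48·x^3 + 123·x^4 - 387·x^5 - 198·x^6 - 81·x^7 - 81·x^8)·Dx^2  (order 2).
h: a_k = 4, -8, -72, -40, 406, -156, -4668, -544, 38376, …
ICs: h(0) = 4, h′(0) = -8.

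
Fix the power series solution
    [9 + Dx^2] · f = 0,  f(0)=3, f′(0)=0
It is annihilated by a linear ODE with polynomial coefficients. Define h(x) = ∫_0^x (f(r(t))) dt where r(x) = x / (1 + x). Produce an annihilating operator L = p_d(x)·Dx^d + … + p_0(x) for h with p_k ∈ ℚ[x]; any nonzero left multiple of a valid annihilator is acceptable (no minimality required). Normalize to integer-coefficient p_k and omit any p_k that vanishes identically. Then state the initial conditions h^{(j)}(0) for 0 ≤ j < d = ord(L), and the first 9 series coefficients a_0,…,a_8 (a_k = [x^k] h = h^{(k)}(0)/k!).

f: a_k = 3, 0, -27/2, 0, 81/8, 0, -243/80, 0, 2187/4480, …
h₀=f(r): pull back L_f along r ⇒ L₀.
Integrate: L := L₀·Dx.
L = 9·Dx + (2 + 6·x + 6·x^2 + 2·x^3)·Dx^2 + (1 + 4·x + 6·x^2 + 4·x^3 + x^4)·Dx^3  (order 3).
h: a_k = 0, 3, 0, -9/2, 27/4, -243/40, 9/4, 351/80, -4131/320, …
ICs: h(0) = 0, h′(0) = 3, h′′(0) = 0.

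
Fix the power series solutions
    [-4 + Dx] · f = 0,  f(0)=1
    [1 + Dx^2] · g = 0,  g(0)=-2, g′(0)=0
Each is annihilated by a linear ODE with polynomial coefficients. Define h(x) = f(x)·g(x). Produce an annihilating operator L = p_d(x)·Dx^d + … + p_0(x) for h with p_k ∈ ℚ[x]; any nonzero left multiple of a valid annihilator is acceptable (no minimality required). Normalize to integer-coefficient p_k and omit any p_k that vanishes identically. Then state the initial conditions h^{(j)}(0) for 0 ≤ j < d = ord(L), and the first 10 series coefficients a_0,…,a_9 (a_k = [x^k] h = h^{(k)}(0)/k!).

L = 17 - 8·Dx + Dx^2  (order 2).
h: a_k = -2, -8, -15, -52/3, -161/12, -101/15, -11/8, 727/630, 31679/20160, 50999/45360, …
ICs: h(0) = -2, h′(0) = -8.

f: a_k = 1, 4, 8, 32/3, 32/3, 128/15, 256/45, 1024/315, 512/315, 2048/2835, …
g: a_k = -2, 0, 1, 0, -1/12, 0, 1/360, 0, -1/20160, 0, …
L₀ := L_f ⊗_s L_g (sym. prod.), ord ≤ 2.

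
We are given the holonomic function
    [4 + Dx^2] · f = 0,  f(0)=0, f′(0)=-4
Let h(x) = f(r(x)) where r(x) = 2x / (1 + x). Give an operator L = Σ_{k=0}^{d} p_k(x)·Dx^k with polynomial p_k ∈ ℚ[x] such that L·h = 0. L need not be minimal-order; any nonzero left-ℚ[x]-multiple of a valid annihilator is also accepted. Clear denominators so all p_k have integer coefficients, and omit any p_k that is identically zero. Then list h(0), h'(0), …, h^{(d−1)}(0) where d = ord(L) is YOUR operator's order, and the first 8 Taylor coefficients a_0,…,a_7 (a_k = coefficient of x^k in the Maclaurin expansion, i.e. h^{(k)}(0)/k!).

L = 16 + (2 + 6·x + 6·x^2 + 2·x^3)·Dx + (1 + 4·x + 6·x^2 + 4·x^3 + x^4)·Dx^2  (order 2).
h: a_k = 0, -8, 8, 40/3, -56, 1544/15, -120, 19688/315, …
ICs: h(0) = 0, h′(0) = -8.

f: a_k = 0, -4, 0, 8/3, 0, -8/15, 0, 16/315, …
h₀=f(r): pull back L_f along r ⇒ L₀.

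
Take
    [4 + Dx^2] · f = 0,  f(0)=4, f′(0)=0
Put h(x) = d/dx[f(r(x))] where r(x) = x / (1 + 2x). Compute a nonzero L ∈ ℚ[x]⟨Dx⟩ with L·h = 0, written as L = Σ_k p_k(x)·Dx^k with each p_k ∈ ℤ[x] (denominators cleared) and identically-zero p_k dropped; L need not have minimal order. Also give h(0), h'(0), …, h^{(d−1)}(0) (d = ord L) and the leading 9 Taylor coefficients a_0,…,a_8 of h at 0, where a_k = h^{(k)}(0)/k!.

f: a_k = 4, 0, -8, 0, 8/3, 0, -16/45, 0, 8/315, …
Substitute x→r, Dx→(1/r')Dx; clear ⇒ L₀.
Differentiate: ansatz ord ≤ ord L₀ ⇒ L.
L = (28 + 96·x + 96·x^2) + (12 + 72·x + 144·x^2 + 96·x^3)·Dx + (1 + 8·x + 24·x^2 + 32·x^3 + 16·x^4)·Dx^2  (order 2).
h: a_k = 0, -16, 96, -1120/3, 3520/3, -48032/15, 38976/5, -1068736/63, 1125248/35, …
ICs: h(0) = 0, h′(0) = -16.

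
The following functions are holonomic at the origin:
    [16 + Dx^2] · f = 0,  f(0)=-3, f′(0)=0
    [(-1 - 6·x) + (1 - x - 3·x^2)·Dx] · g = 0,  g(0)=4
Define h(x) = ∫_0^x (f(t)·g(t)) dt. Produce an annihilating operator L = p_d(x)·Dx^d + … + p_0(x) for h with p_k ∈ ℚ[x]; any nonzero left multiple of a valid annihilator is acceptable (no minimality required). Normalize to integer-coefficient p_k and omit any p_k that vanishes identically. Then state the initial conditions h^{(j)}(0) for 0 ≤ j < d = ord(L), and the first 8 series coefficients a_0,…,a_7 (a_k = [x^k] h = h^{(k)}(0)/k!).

L = (-10 + 16·x + 48·x^2)·Dx + (2 + 12·x)·Dx^2 + (-1 + x + 3·x^2)·Dx^3  (order 3).
h: a_k = 0, -12, -6, 16, 3, 28/5, 32/3, 3244/105, …
ICs: h(0) = 0, h′(0) = -12, h′′(0) = -12.

f: a_k = -3, 0, 24, 0, -32, 0, 256/15, 0, …
g: a_k = 4, 4, 16, 28, 76, 160, 388, 868, …
L₀ := L_f ⊗_s L_g (sym. prod.), ord ≤ 2.
Integrate: L := L₀·Dx.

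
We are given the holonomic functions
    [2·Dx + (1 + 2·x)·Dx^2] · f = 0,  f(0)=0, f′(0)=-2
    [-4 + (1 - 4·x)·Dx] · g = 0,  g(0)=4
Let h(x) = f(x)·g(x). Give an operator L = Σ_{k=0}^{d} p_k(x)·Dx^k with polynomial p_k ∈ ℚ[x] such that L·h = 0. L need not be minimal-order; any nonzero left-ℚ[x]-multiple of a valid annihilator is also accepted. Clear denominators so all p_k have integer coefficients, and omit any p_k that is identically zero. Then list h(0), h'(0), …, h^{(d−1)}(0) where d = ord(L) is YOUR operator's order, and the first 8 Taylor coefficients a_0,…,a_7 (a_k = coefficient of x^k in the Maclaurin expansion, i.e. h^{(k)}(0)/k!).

L = 8 + (6 + 24·x)·Dx + (-1 + 2·x + 8·x^2)·Dx^2  (order 2).
h: a_k = 0, -8, -24, -320/3, -1232/3, -25024/15, -33152/5, -930816/35, …
ICs: h(0) = 0, h′(0) = -8.

f: a_k = 0, -2, 2, -8/3, 4, -32/5, 32/3, -128/7, …
g: a_k = 4, 16, 64, 256, 1024, 4096, 16384, 65536, …
L₀ := L_f ⊗_s L_g (sym. prod.), ord ≤ 2.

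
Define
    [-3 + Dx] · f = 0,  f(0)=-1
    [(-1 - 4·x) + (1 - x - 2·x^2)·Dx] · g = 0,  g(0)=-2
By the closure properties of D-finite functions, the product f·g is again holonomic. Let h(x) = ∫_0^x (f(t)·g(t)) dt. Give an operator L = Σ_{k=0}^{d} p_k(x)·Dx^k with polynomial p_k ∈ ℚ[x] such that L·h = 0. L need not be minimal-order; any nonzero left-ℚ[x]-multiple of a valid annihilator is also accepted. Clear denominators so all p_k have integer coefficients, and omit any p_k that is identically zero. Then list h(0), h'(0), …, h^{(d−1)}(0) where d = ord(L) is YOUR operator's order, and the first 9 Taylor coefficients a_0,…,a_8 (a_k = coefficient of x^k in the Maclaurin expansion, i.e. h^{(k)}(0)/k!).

L = (4 + x - 6·x^2)·Dx + (-1 + x + 2·x^2)·Dx^2  (order 2).
h: a_k = 0, 2, 4, 7, 23/2, 379/20, 159/5, 15293/280, 107071/1120, …
ICs: h(0) = 0, h′(0) = 2.

f: a_k = -1, -3, -9/2, -9/2, -27/8, -81/40, -81/80, -243/560, -729/4480, …
g: a_k = -2, -2, -6, -10, -22, -42, -86, -170, -342, …
Product ⇒ symmetric product L₀, ord ≤ 1.
h=∫h₀ ⇒ L = L₀·Dx.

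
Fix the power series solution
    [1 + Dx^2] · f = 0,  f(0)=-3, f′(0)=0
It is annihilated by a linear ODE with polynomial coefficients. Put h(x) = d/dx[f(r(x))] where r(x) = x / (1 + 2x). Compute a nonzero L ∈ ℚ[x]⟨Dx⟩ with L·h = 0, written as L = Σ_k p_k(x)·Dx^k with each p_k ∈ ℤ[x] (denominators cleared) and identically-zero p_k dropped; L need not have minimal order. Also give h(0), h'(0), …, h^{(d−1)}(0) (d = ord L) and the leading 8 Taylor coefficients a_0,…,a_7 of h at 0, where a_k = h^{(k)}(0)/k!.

L = (25 + 96·x + 96·x^2) + (12 + 72·x + 144·x^2 + 96·x^3)·Dx + (1 + 8·x + 24·x^2 + 32·x^3 + 16·x^4)·Dx^2  (order 2).
h: a_k = 0, 3, -18, 143/2, -235, 27601/40, -37527/20, 8095583/1680, …
ICs: h(0) = 0, h′(0) = 3.

f: a_k = -3, 0, 3/2, 0, -1/8, 0, 1/240, 0, …
L₀ from L_f via x↦r, Dx↦r'^{-1}Dx.
h=h₀': d/dx-closure on L₀ ⇒ L.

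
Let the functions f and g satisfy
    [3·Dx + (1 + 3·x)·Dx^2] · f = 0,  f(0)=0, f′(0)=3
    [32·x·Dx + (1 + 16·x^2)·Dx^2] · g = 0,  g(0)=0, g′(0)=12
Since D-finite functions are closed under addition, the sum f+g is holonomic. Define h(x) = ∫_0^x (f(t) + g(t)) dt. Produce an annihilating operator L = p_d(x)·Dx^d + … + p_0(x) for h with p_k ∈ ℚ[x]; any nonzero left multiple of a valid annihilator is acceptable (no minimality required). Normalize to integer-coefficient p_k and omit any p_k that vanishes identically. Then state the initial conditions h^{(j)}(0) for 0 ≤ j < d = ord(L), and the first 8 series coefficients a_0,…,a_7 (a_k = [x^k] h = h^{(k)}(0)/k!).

L = (-96 - 864·x + 4608·x^2 + 4608·x^3)·Dx^2 + (-50 - 192·x + 672·x^2 + 9216·x^3 + 9216·x^4)·Dx^3 + (-3 + 23·x + 96·x^2 + 512·x^3 + 2304·x^4 + 2304·x^5)·Dx^4  (order 4).
h: a_k = 0, 0, 15/2, -3/2, -55/4, -81/20, 221/2, -243/14, …
ICs: h(0) = 0, h′(0) = 0, h′′(0) = 15, h′′′(0) = -9.

f: a_k = 0, 3, -9/2, 9, -81/4, 243/5, -243/2, 2187/7, …
g: a_k = 0, 12, 0, -64, 0, 3072/5, 0, -49152/7, …
Weyl lclm of L_f,L_g ⇒ L₀ (ord ≤ 4).
h=∫₀ˣh₀: take L = L₀·Dx.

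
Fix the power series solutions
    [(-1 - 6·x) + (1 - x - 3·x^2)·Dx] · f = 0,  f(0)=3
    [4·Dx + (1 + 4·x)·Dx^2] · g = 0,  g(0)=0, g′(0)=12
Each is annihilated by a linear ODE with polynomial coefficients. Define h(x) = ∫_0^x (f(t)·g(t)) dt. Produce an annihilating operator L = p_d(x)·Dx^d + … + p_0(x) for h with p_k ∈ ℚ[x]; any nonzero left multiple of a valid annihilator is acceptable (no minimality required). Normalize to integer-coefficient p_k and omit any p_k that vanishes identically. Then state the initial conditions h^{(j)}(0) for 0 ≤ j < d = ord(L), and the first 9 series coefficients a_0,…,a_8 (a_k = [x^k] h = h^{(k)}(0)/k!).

f: a_k = 3, 3, 12, 21, 57, 120, 291, 651, 1524, …
g: a_k = 0, 12, -24, 64, -192, 3072/5, -2048, 49152/7, -24576, …
f·g: L₀ = L_f ⊗_s L_g, ord ≤ 1·2.
Integrate: L := L₀·Dx.
L = (10 + 48·x)·Dx + (-2 + 24·x + 60·x^2)·Dx^2 + (-1 - 3·x + 7·x^2 + 12·x^3)·Dx^3  (order 3).
h: a_k = 0, 0, 18, -12, 66, -84, 1846/5, -25944/35, 197067/70, …
ICs: h(0) = 0, h′(0) = 0, h′′(0) = 36.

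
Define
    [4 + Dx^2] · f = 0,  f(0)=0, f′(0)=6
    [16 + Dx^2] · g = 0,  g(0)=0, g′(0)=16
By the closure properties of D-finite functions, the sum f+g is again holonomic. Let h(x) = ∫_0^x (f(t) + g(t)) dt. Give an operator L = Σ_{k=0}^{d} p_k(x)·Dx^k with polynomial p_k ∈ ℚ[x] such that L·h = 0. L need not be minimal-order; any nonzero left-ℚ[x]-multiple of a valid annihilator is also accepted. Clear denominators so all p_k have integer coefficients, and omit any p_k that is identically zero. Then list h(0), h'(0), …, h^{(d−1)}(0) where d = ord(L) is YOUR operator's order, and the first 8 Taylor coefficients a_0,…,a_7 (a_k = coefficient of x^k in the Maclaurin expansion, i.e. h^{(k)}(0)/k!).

f: a_k = 0, 6, 0, -4, 0, 4/5, 0, -8/105, …
g: a_k = 0, 16, 0, -128/3, 0, 512/15, 0, -4096/315, …
Sum ⇒ L₀ = lclm(L_f,L_g) in ℚ(x)⟨Dx⟩.
h=∫₀ˣh₀: take L = L₀·Dx.
L = 64·Dx + 20·Dx^3 + Dx^5  (order 5).
h: a_k = 0, 0, 11, 0, -35/3, 0, 262/45, 0, …
ICs: h(0) = 0, h′(0) = 0, h′′(0) = 22, h′′′(0) = 0, h′′′′(0) = -280.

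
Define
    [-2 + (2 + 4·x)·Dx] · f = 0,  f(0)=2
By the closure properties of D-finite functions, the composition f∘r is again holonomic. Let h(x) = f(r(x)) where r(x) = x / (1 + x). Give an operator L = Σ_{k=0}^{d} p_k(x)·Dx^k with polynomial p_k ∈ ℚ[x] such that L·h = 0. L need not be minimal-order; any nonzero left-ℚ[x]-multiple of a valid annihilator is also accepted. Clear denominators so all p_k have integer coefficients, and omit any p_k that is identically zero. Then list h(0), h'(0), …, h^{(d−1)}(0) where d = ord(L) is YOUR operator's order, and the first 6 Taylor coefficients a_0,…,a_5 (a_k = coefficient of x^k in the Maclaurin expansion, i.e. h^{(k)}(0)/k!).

f: a_k = 2, 2, -1, 1, -5/4, 7/4, …
Substitute x→r, Dx→(1/r')Dx; clear ⇒ L₀.
L = -1 + (1 + 4·x + 3·x^2)·Dx  (order 1).
h: a_k = 2, 2, -3, 5, -37/4, 75/4, …
ICs: h(0) = 2.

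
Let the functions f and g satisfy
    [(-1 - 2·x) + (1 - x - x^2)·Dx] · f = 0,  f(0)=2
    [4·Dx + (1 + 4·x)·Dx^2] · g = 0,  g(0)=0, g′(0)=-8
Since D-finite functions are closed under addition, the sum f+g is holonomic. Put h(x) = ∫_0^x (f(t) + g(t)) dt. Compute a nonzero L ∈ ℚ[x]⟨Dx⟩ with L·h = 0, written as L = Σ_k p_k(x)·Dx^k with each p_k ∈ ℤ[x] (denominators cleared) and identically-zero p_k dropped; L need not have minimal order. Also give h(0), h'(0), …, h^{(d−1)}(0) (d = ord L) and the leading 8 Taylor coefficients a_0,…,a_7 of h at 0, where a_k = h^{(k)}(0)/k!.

L = (100 + 272·x + 392·x^2 + 144·x^3 + 96·x^4)·Dx^2 + (-7 + 96·x + 434·x^2 + 540·x^3 + 304·x^4 + 160·x^5)·Dx^3 + (-4 - 25·x - 28·x^2 + 46·x^3 + 73·x^4 + 76·x^5 + 32·x^6)·Dx^4  (order 4).
h: a_k = 0, 2, -3, 20/3, -55/6, 138/5, -328/5, 4174/21, …
ICs: h(0) = 0, h′(0) = 2, h′′(0) = -6, h′′′(0) = 40.

f: a_k = 2, 2, 4, 6, 10, 16, 26, 42, …
g: a_k = 0, -8, 16, -128/3, 128, -2048/5, 4096/3, -32768/7, …
f+g: L₀ = lclm(L_f,L_g), ord ≤ 1+2.
h=∫h₀ ⇒ L = L₀·Dx.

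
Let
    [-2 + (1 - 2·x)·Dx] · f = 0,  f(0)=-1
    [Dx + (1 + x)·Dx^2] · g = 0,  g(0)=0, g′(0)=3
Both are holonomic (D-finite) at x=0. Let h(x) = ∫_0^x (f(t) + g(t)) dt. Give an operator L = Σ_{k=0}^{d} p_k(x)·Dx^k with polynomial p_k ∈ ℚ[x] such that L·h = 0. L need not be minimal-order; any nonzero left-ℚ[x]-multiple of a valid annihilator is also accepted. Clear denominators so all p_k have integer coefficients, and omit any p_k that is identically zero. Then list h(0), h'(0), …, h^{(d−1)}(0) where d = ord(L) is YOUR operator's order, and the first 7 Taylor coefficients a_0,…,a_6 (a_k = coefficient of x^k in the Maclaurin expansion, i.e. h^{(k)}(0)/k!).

f: a_k = -1, -2, -4, -8, -16, -32, -64, …
g: a_k = 0, 3, -3/2, 1, -3/4, 3/5, -1/2, …
L₀ := lclm(L_f,L_g); ord L₀ ≤ 1+2.
h=∫₀ˣh₀: take L = L₀·Dx.
L = (32 + 8·x)·Dx^2 + (22 + 56·x + 16·x^2)·Dx^3 + (-5 + 3·x + 12·x^2 + 4·x^3)·Dx^4  (order 4).
h: a_k = 0, -1, 1/2, -11/6, -7/4, -67/20, -157/30, …
ICs: h(0) = 0, h′(0) = -1, h′′(0) = 1, h′′′(0) = -11.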